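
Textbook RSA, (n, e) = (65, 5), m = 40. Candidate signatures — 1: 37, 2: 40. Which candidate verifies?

2

Candidate 1: 37^2 = 1369 ≡ 4; 37^4 ≡ 4^2 = 16; 5 = 4 + 1, so 37^5 ≡ 16·37 ≡ 7 (mod 65)
Candidate 2: 40^2 = 1600 ≡ 40; 40^4 ≡ 40^2 = 1600 ≡ 40; 5 = 4 + 1, so 40^5 ≡ 40·40 ≡ 40 (mod 65)
  → matches m = 40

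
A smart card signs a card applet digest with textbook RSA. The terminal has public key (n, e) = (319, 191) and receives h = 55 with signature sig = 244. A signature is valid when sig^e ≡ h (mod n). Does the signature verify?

sig^2 ≡ 244^2 = 59536 ≡ 202
sig^4 ≡ 202^2 = 40804 ≡ 291
sig^8 ≡ 291^2 = 84681 ≡ 146
sig^16 ≡ 146^2 = 21316 ≡ 262
sig^32 ≡ 262^2 = 68644 ≡ 59
sig^64 ≡ 59^2 = 3481 ≡ 291
sig^128 ≡ 291^2 = 84681 ≡ 146
191 = 128 + 32 + 16 + 8 + 4 + 2 + 1, so sig^191 ≡ 146·59·262·146·291·202·244 ≡ 46 (mod 319)
46 ≠ 55, so verification fails.

does not verify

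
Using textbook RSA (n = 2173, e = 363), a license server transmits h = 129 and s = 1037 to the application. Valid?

s^2 ≡ 1037^2 = 1075369 ≡ 1907
s^4 ≡ 1907^2 = 3636649 ≡ 1220
s^8 ≡ 1220^2 = 1488400 ≡ 2068
s^16 ≡ 2068^2 = 4276624 ≡ 160
s^32 ≡ 160^2 = 25600 ≡ 1697
s^64 ≡ 1697^2 = 2879809 ≡ 584
s^128 ≡ 584^2 = 341056 ≡ 2068
s^256 ≡ 2068^2 = 4276624 ≡ 160
363 = 256 + 64 + 32 + 8 + 2 + 1, so s^363 ≡ 160·584·1697·2068·1907·1037 ≡ 129 (mod 2173)
s^363 mod 2173 = 129 matches h.

yes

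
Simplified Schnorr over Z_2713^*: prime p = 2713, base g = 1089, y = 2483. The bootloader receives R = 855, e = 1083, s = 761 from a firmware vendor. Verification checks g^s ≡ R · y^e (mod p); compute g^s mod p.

48

Squares mod 2713: 1089^1≡1089, 1089^2≡340, 1089^4≡1654, 1089^8≡1012, 1089^16≡1343, 1089^32≡2217, 1089^64≡1846, 1089^128≡188, 1089^256≡75, 1089^512≡199
761 = 512 + 128 + 64 + 32 + 16 + 8 + 1, so 1089^761 ≡ 199·188·1846·2217·1343·1012·1089 ≡ 48 (mod 2713)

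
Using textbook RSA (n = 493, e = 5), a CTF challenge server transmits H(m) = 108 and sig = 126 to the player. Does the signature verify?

does not verify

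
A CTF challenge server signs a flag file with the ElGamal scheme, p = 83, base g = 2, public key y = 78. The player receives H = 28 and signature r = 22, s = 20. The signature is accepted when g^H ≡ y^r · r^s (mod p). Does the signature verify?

verifies

Left side g^H mod p:
2^2 = 4
2^4 ≡ 4^2 = 16
2^8 ≡ 16^2 = 256 ≡ 7
2^16 ≡ 7^2 = 49
28 = 16 + 8 + 4, so 2^28 ≡ 49·7·16 ≡ 10 (mod 83)
Right side y^r · r^s mod p:
78^2 = 6084 ≡ 25
78^4 ≡ 25^2 = 625 ≡ 44
78^8 ≡ 44^2 = 1936 ≡ 27
78^16 ≡ 27^2 = 729 ≡ 65
22 = 16 + 4 + 2, so 78^22 ≡ 65·44·25 ≡ 37 (mod 83)
22^2 = 484 ≡ 69
22^4 ≡ 69^2 = 4761 ≡ 30
22^8 ≡ 30^2 = 900 ≡ 70
22^16 ≡ 70^2 = 4900 ≡ 3
20 = 16 + 4, so 22^20 ≡ 3·30 ≡ 7 (mod 83)
37·7 = 259 ≡ 10 (mod 83)
10 ≡ 10 (mod 83), so the signature is genuine.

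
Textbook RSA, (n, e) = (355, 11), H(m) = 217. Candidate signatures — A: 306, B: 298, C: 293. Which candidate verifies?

C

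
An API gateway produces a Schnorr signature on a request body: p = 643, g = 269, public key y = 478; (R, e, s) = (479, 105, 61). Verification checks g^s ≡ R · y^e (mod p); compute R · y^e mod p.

Squares mod 643: 478^1≡478, 478^2≡219, 478^4≡379, 478^8≡252, 478^16≡490, 478^32≡261, 478^64≡606
105 = 64 + 32 + 8 + 1, so 478^105 ≡ 606·261·252·478 ≡ 635 (mod 643)
R · y^e ≡ 479·635 = 304165 ≡ 26 (mod 643)

26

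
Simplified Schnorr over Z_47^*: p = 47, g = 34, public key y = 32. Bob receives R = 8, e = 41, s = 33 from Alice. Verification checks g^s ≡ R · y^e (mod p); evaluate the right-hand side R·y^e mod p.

32^2 = 1024 ≡ 37
32^4 ≡ 37^2 = 1369 ≡ 6
32^8 ≡ 6^2 = 36
32^16 ≡ 36^2 = 1296 ≡ 27
32^32 ≡ 27^2 = 729 ≡ 24
41 = 32 + 8 + 1, so 32^41 ≡ 24·36·32 ≡ 12 (mod 47)
R · y^e ≡ 8·12 = 96 ≡ 2 (mod 47)

2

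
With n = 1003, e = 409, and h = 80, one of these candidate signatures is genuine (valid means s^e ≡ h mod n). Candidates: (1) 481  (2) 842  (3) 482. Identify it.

Candidate 1: Squares mod 1003: 481^1≡481, 481^2≡671, 481^4≡897, 481^8≡203, 481^16≡86, 481^32≡375, 481^64≡205, 481^128≡902, 481^256≡171; 409 = 256 + 128 + 16 + 8 + 1, so 481^409 ≡ 171·902·86·203·481 ≡ 80 (mod 1003)
  → matches h = 80
Candidate 2: Squares mod 1003: 842^1≡842, 842^2≡846, 842^4≡577, 842^8≡936, 842^16≡477, 842^32≡851, 842^64≡35, 842^128≡222, 842^256≡137; 409 = 256 + 128 + 16 + 8 + 1, so 842^409 ≡ 137·222·477·936·842 ≡ 910 (mod 1003)
Candidate 3: Squares mod 1003: 482^1≡482, 482^2≡631, 482^4≡973, 482^8≡900, 482^16≡579, 482^32≡239, 482^64≡953, 482^128≡494, 482^256≡307; 409 = 256 + 128 + 16 + 8 + 1, so 482^409 ≡ 307·494·579·900·482 ≡ 351 (mod 1003)

1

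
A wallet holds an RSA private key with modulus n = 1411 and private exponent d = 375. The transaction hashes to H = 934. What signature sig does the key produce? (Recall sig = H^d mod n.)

1308

H^2 ≡ 934^2 = 872356 ≡ 358
H^4 ≡ 358^2 = 128164 ≡ 1174
H^8 ≡ 1174^2 = 1378276 ≡ 1140
H^16 ≡ 1140^2 = 1299600 ≡ 69
H^32 ≡ 69^2 = 4761 ≡ 528
H^64 ≡ 528^2 = 278784 ≡ 817
H^128 ≡ 817^2 = 667489 ≡ 86
H^256 ≡ 86^2 = 7396 ≡ 341
375 = 256 + 64 + 32 + 16 + 4 + 2 + 1, so H^375 ≡ 341·817·528·69·1174·358·934 ≡ 1308 (mod 1411)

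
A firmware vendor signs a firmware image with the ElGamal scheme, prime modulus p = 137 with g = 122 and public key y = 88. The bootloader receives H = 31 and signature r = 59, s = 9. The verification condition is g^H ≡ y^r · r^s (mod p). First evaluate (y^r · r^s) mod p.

88^2 = 7744 ≡ 72
88^4 ≡ 72^2 = 5184 ≡ 115
88^8 ≡ 115^2 = 13225 ≡ 73
88^16 ≡ 73^2 = 5329 ≡ 123
88^32 ≡ 123^2 = 15129 ≡ 59
59 = 32 + 16 + 8 + 2 + 1, so 88^59 ≡ 59·123·73·72·88 ≡ 73 (mod 137)
59^2 = 3481 ≡ 56
59^4 ≡ 56^2 = 3136 ≡ 122
59^8 ≡ 122^2 = 14884 ≡ 88
9 = 8 + 1, so 59^9 ≡ 88·59 ≡ 123 (mod 137)
y^r · r^s ≡ 73·123 = 8979 ≡ 74 (mod 137)

74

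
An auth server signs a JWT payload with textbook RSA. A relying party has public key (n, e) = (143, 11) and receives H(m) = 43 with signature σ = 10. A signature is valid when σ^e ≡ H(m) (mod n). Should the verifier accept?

accept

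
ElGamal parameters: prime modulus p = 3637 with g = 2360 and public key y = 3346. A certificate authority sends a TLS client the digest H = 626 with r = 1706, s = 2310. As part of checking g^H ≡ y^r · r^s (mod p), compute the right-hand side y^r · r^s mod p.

3057

3346^1706 mod 3637 = 343
1706^2310 mod 3637 = 274
y^r · r^s ≡ 343·274 = 93982 ≡ 3057 (mod 3637)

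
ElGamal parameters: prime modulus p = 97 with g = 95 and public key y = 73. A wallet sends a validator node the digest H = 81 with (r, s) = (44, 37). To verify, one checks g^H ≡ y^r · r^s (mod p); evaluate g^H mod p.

Squares mod 97: 95^1≡95, 95^2≡4, 95^4≡16, 95^8≡62, 95^16≡61, 95^32≡35, 95^64≡61
81 = 64 + 16 + 1, so 95^81 ≡ 61·61·95 ≡ 27 (mod 97)

27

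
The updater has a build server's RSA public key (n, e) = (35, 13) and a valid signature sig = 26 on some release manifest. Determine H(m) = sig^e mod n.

26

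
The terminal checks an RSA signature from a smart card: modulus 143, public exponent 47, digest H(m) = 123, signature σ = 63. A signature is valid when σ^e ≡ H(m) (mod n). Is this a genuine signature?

σ^2 ≡ 63^2 = 3969 ≡ 108
σ^4 ≡ 108^2 = 11664 ≡ 81
σ^8 ≡ 81^2 = 6561 ≡ 126
σ^16 ≡ 126^2 = 15876 ≡ 3
σ^32 ≡ 3^2 = 9
47 = 32 + 8 + 4 + 2 + 1, so σ^47 ≡ 9·126·81·108·63 ≡ 123 (mod 143)
123 = H(m), so the signature checks out.

genuine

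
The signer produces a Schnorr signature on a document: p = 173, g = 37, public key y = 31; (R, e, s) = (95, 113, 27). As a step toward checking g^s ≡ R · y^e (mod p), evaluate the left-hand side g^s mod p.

Squares mod 173: 37^1≡37, 37^2≡158, 37^4≡52, 37^8≡109, 37^16≡117
27 = 16 + 8 + 2 + 1, so 37^27 ≡ 117·109·158·37 ≡ 34 (mod 173)

34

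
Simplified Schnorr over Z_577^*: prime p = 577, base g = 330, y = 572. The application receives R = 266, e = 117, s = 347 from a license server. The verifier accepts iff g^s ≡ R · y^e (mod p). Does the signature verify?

does not verify

g^s mod p:
Squares mod 577: 330^1≡330, 330^2≡424, 330^4≡329, 330^8≡342, 330^16≡410, 330^32≡193, 330^64≡321, 330^128≡335, 330^256≡287
347 = 256 + 64 + 16 + 8 + 2 + 1, so 330^347 ≡ 287·321·410·342·424·330 ≡ 15 (mod 577)
R · y^e mod p:
Squares mod 577: 572^1≡572, 572^2≡25, 572^4≡48, 572^8≡573, 572^16≡16, 572^32≡256, 572^64≡335
117 = 64 + 32 + 16 + 4 + 1, so 572^117 ≡ 335·256·16·48·572 ≡ 311 (mod 577)
266·311 = 82726 ≡ 215 (mod 577)
15 ≠ 215; the check fails.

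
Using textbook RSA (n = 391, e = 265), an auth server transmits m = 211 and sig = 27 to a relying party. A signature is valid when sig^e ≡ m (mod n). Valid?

yes

Squares mod 391: sig^1≡27, sig^2≡338, sig^4≡72, sig^8≡101, sig^16≡35, sig^32≡52, sig^64≡358, sig^128≡307, sig^256≡18
265 = 256 + 8 + 1, so sig^265 ≡ 18·101·27 ≡ 211 (mod 391)
sig^265 mod 391 = 211 matches m.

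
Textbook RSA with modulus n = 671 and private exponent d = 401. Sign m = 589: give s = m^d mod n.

m^401 mod 671 = 215

215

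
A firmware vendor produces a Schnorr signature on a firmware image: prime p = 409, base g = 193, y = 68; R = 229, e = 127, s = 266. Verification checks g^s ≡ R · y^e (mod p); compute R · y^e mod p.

341

68^2 = 4624 ≡ 125
68^4 ≡ 125^2 = 15625 ≡ 83
68^8 ≡ 83^2 = 6889 ≡ 345
68^16 ≡ 345^2 = 119025 ≡ 6
68^32 ≡ 6^2 = 36
68^64 ≡ 36^2 = 1296 ≡ 69
127 = 64 + 32 + 16 + 8 + 4 + 2 + 1, so 68^127 ≡ 69·36·6·345·83·125·68 ≡ 64 (mod 409)
R · y^e ≡ 229·64 = 14656 ≡ 341 (mod 409)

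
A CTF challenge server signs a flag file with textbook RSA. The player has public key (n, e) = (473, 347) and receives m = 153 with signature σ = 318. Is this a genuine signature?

genuine

σ^2 ≡ 318^2 = 101124 ≡ 375
σ^4 ≡ 375^2 = 140625 ≡ 144
σ^8 ≡ 144^2 = 20736 ≡ 397
σ^16 ≡ 397^2 = 157609 ≡ 100
σ^32 ≡ 100^2 = 10000 ≡ 67
σ^64 ≡ 67^2 = 4489 ≡ 232
σ^128 ≡ 232^2 = 53824 ≡ 375
σ^256 ≡ 375^2 = 140625 ≡ 144
347 = 256 + 64 + 16 + 8 + 2 + 1, so σ^347 ≡ 144·232·100·397·375·318 ≡ 153 (mod 473)
σ^347 mod 473 = 153 matches m.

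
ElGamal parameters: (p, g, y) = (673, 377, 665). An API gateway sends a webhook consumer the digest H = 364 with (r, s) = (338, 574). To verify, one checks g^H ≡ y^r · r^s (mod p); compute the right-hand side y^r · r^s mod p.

615

665^2 = 442225 ≡ 64
665^4 ≡ 64^2 = 4096 ≡ 58
665^8 ≡ 58^2 = 3364 ≡ 672
665^16 ≡ 672^2 = 451584 ≡ 1
665^32 ≡ 1^2 = 1
665^64 ≡ 1^2 = 1
665^128 ≡ 1^2 = 1
665^256 ≡ 1^2 = 1
338 = 256 + 64 + 16 + 2, so 665^338 ≡ 1·1·1·64 ≡ 64 (mod 673)
338^2 = 114244 ≡ 507
338^4 ≡ 507^2 = 257049 ≡ 636
338^8 ≡ 636^2 = 404496 ≡ 23
338^16 ≡ 23^2 = 529
338^32 ≡ 529^2 = 279841 ≡ 546
338^64 ≡ 546^2 = 298116 ≡ 650
338^128 ≡ 650^2 = 422500 ≡ 529
338^256 ≡ 529^2 = 279841 ≡ 546
338^512 ≡ 546^2 = 298116 ≡ 650
574 = 512 + 32 + 16 + 8 + 4 + 2, so 338^574 ≡ 650·546·529·23·636·507 ≡ 609 (mod 673)
y^r · r^s ≡ 64·609 = 38976 ≡ 615 (mod 673)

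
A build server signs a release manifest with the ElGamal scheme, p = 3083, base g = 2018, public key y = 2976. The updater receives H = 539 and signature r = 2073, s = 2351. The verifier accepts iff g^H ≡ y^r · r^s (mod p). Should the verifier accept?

Left side g^H mod p:
2018^2 = 4072324 ≡ 2764
2018^4 ≡ 2764^2 = 7639696 ≡ 22
2018^8 ≡ 22^2 = 484
2018^16 ≡ 484^2 = 234256 ≡ 3031
2018^32 ≡ 3031^2 = 9186961 ≡ 2704
2018^64 ≡ 2704^2 = 7311616 ≡ 1823
2018^128 ≡ 1823^2 = 3323329 ≡ 2938
2018^256 ≡ 2938^2 = 8631844 ≡ 2527
2018^512 ≡ 2527^2 = 6385729 ≡ 836
539 = 512 + 16 + 8 + 2 + 1, so 2018^539 ≡ 836·3031·484·2764·2018 ≡ 1652 (mod 3083)
Right side y^r · r^s mod p:
2976^2 = 8856576 ≡ 2200
2976^4 ≡ 2200^2 = 4840000 ≡ 2773
2976^8 ≡ 2773^2 = 7689529 ≡ 527
2976^16 ≡ 527^2 = 277729 ≡ 259
2976^32 ≡ 259^2 = 67081 ≡ 2338
2976^64 ≡ 2338^2 = 5466244 ≡ 85
2976^128 ≡ 85^2 = 7225 ≡ 1059
2976^256 ≡ 1059^2 = 1121481 ≡ 2352
2976^512 ≡ 2352^2 = 5531904 ≡ 1002
2976^1024 ≡ 1002^2 = 1004004 ≡ 2029
2976^2048 ≡ 2029^2 = 4116841 ≡ 1036
2073 = 2048 + 16 + 8 + 1, so 2976^2073 ≡ 1036·259·527·2976 ≡ 305 (mod 3083)
2073^2 = 4297329 ≡ 2710
2073^4 ≡ 2710^2 = 7344100 ≡ 394
2073^8 ≡ 394^2 = 155236 ≡ 1086
2073^16 ≡ 1086^2 = 1179396 ≡ 1690
2073^32 ≡ 1690^2 = 2856100 ≡ 1242
2073^64 ≡ 1242^2 = 1542564 ≡ 1064
2073^128 ≡ 1064^2 = 1132096 ≡ 635
2073^256 ≡ 635^2 = 403225 ≡ 2435
2073^512 ≡ 2435^2 = 5929225 ≡ 616
2073^1024 ≡ 616^2 = 379456 ≡ 247
2073^2048 ≡ 247^2 = 61009 ≡ 2432
2351 = 2048 + 256 + 32 + 8 + 4 + 2 + 1, so 2073^2351 ≡ 2432·2435·1242·1086·394·2710·2073 ≡ 369 (mod 3083)
305·369 = 112545 ≡ 1557 (mod 3083)
1652 ≠ 1557, so verification fails.

reject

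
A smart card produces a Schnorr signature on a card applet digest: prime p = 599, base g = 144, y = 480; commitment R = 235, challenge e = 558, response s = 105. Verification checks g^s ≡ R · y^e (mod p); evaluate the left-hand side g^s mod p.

246

144^2 = 20736 ≡ 370
144^4 ≡ 370^2 = 136900 ≡ 328
144^8 ≡ 328^2 = 107584 ≡ 363
144^16 ≡ 363^2 = 131769 ≡ 588
144^32 ≡ 588^2 = 345744 ≡ 121
144^64 ≡ 121^2 = 14641 ≡ 265
105 = 64 + 32 + 8 + 1, so 144^105 ≡ 265·121·363·144 ≡ 246 (mod 599)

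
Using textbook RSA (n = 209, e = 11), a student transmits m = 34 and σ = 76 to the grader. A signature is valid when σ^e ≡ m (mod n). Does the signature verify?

does not verify

Squares mod 209: σ^1≡76, σ^2≡133, σ^4≡133, σ^8≡133
11 = 8 + 2 + 1, so σ^11 ≡ 133·133·76 ≡ 76 (mod 209)
σ^11 mod 209 = 76, but m = 34.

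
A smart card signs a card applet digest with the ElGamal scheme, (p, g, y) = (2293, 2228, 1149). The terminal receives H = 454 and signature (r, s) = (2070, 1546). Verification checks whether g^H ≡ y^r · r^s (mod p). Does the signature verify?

does not verify

Left side g^H mod p:
Squares mod 2293: 2228^1≡2228, 2228^2≡1932, 2228^4≡1913, 2228^8≡2234, 2228^16≡1188, 2228^32≡1149, 2228^64≡1726, 2228^128≡469, 2228^256≡2126
454 = 256 + 128 + 64 + 4 + 2, so 2228^454 ≡ 2126·469·1726·1913·1932 ≡ 1351 (mod 2293)
Right side y^r · r^s mod p:
Squares mod 2293: 1149^1≡1149, 1149^2≡1726, 1149^4≡469, 1149^8≡2126, 1149^16≡373, 1149^32≡1549, 1149^64≡923, 1149^128≡1226, 1149^256≡1161, 1149^512≡1930, 1149^1024≡1068, 1149^2048≡1003
2070 = 2048 + 16 + 4 + 2, so 1149^2070 ≡ 1003·373·469·1726 ≡ 470 (mod 2293)
Squares mod 2293: 2070^1≡2070, 2070^2≡1576, 2070^4≡457, 2070^8≡186, 2070^16≡201, 2070^32≡1420, 2070^64≡853, 2070^128≡728, 2070^256≡301, 2070^512≡1174, 2070^1024≡183
1546 = 1024 + 512 + 8 + 2, so 2070^1546 ≡ 183·1174·186·1576 ≡ 784 (mod 2293)
470·784 = 368480 ≡ 1600 (mod 2293)
1351 ≠ 1600, so verification fails.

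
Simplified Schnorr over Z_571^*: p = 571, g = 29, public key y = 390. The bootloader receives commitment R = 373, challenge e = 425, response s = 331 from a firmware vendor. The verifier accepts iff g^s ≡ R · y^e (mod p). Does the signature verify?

verifies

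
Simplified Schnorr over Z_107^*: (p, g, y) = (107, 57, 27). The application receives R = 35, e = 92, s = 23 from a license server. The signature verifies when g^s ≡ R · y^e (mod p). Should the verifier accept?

g^s mod p:
Squares mod 107: 57^1≡57, 57^2≡39, 57^4≡23, 57^8≡101, 57^16≡36
23 = 16 + 4 + 2 + 1, so 57^23 ≡ 36·23·39·57 ≡ 30 (mod 107)
R · y^e mod p:
Squares mod 107: 27^1≡27, 27^2≡87, 27^4≡79, 27^8≡35, 27^16≡48, 27^32≡57, 27^64≡39
92 = 64 + 16 + 8 + 4, so 27^92 ≡ 39·48·35·79 ≡ 62 (mod 107)
35·62 = 2170 ≡ 30 (mod 107)
30 ≡ 30 (mod 107); signature holds.

accept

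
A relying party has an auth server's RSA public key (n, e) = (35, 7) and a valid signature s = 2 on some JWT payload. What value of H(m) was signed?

23

Squares mod 35: s^1≡2, s^2≡4, s^4≡16
7 = 4 + 2 + 1, so s^7 ≡ 16·4·2 ≡ 23 (mod 35)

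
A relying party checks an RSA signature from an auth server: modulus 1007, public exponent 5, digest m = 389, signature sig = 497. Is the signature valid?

invalid

sig^5 mod 1007 = 72
sig^5 mod 1007 = 72, but m = 389.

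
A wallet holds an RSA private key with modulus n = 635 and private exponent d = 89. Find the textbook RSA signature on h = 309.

14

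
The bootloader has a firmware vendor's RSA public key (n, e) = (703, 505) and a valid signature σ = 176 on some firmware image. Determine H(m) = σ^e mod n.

Squares mod 703: σ^1≡176, σ^2≡44, σ^4≡530, σ^8≡403, σ^16≡16, σ^32≡256, σ^64≡157, σ^128≡44, σ^256≡530
505 = 256 + 128 + 64 + 32 + 16 + 8 + 1, so σ^505 ≡ 530·44·157·256·16·403·176 ≡ 176 (mod 703)

176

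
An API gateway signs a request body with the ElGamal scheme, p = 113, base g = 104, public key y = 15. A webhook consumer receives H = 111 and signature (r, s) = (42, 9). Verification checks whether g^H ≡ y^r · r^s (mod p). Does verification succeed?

Left side g^H mod p:
Squares mod 113: 104^1≡104, 104^2≡81, 104^4≡7, 104^8≡49, 104^16≡28, 104^32≡106, 104^64≡49
111 = 64 + 32 + 8 + 4 + 2 + 1, so 104^111 ≡ 49·106·49·7·81·104 ≡ 25 (mod 113)
Right side y^r · r^s mod p:
Squares mod 113: 15^1≡15, 15^2≡112, 15^4≡1, 15^8≡1, 15^16≡1, 15^32≡1
42 = 32 + 8 + 2, so 15^42 ≡ 1·1·112 ≡ 112 (mod 113)
Squares mod 113: 42^1≡42, 42^2≡69, 42^4≡15, 42^8≡112
9 = 8 + 1, so 42^9 ≡ 112·42 ≡ 71 (mod 113)
112·71 = 7952 ≡ 42 (mod 113)
25 ≠ 42, so verification fails.

fails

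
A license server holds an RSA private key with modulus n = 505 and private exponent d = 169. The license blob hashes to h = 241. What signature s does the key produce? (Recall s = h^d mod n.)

h^2 ≡ 241^2 = 58081 ≡ 6
h^4 ≡ 6^2 = 36
h^8 ≡ 36^2 = 1296 ≡ 286
h^16 ≡ 286^2 = 81796 ≡ 491
h^32 ≡ 491^2 = 241081 ≡ 196
h^64 ≡ 196^2 = 38416 ≡ 36
h^128 ≡ 36^2 = 1296 ≡ 286
169 = 128 + 32 + 8 + 1, so h^169 ≡ 286·196·286·241 ≡ 246 (mod 505)

246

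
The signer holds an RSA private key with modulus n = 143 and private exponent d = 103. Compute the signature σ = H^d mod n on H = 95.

Squares mod 143: H^1≡95, H^2≡16, H^4≡113, H^8≡42, H^16≡48, H^32≡16, H^64≡113
103 = 64 + 32 + 4 + 2 + 1, so H^103 ≡ 113·16·113·16·95 ≡ 134 (mod 143)

134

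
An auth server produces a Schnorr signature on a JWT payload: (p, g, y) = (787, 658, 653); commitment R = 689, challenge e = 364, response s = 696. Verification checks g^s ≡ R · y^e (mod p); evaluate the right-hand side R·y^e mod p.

544

653^2 = 426409 ≡ 642
653^4 ≡ 642^2 = 412164 ≡ 563
653^8 ≡ 563^2 = 316969 ≡ 595
653^16 ≡ 595^2 = 354025 ≡ 662
653^32 ≡ 662^2 = 438244 ≡ 672
653^64 ≡ 672^2 = 451584 ≡ 633
653^128 ≡ 633^2 = 400689 ≡ 106
653^256 ≡ 106^2 = 11236 ≡ 218
364 = 256 + 64 + 32 + 8 + 4, so 653^364 ≡ 218·633·672·595·563 ≡ 139 (mod 787)
R · y^e ≡ 689·139 = 95771 ≡ 544 (mod 787)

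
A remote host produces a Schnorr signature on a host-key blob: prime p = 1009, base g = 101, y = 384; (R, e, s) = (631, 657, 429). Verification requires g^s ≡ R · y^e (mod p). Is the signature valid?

g^s mod p:
101^2 = 10201 ≡ 111
101^4 ≡ 111^2 = 12321 ≡ 213
101^8 ≡ 213^2 = 45369 ≡ 973
101^16 ≡ 973^2 = 946729 ≡ 287
101^32 ≡ 287^2 = 82369 ≡ 640
101^64 ≡ 640^2 = 409600 ≡ 955
101^128 ≡ 955^2 = 912025 ≡ 898
101^256 ≡ 898^2 = 806404 ≡ 213
429 = 256 + 128 + 32 + 8 + 4 + 1, so 101^429 ≡ 213·898·640·973·213·101 ≡ 341 (mod 1009)
R · y^e mod p:
384^2 = 147456 ≡ 142
384^4 ≡ 142^2 = 20164 ≡ 993
384^8 ≡ 993^2 = 986049 ≡ 256
384^16 ≡ 256^2 = 65536 ≡ 960
384^32 ≡ 960^2 = 921600 ≡ 383
384^64 ≡ 383^2 = 146689 ≡ 384
384^128 ≡ 384^2 = 147456 ≡ 142
384^256 ≡ 142^2 = 20164 ≡ 993
384^512 ≡ 993^2 = 986049 ≡ 256
657 = 512 + 128 + 16 + 1, so 384^657 ≡ 256·142·960·384 ≡ 859 (mod 1009)
631·859 = 542029 ≡ 196 (mod 1009)
341 ≠ 196; the check fails.

invalid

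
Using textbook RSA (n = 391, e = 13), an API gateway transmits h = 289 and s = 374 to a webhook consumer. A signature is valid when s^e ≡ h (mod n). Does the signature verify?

s^2 ≡ 374^2 = 139876 ≡ 289
s^4 ≡ 289^2 = 83521 ≡ 238
s^8 ≡ 238^2 = 56644 ≡ 340
13 = 8 + 4 + 1, so s^13 ≡ 340·238·374 ≡ 289 (mod 391)
Since 289 equals the digest 289, verification succeeds.

verifies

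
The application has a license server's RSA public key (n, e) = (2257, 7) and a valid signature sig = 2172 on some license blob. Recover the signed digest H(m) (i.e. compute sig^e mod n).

1395

sig^7 mod 2257 = 1395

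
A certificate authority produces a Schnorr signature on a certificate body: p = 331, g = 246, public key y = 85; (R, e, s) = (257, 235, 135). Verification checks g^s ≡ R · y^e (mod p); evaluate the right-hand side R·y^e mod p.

85^2 = 7225 ≡ 274
85^4 ≡ 274^2 = 75076 ≡ 270
85^8 ≡ 270^2 = 72900 ≡ 80
85^16 ≡ 80^2 = 6400 ≡ 111
85^32 ≡ 111^2 = 12321 ≡ 74
85^64 ≡ 74^2 = 5476 ≡ 180
85^128 ≡ 180^2 = 32400 ≡ 293
235 = 128 + 64 + 32 + 8 + 2 + 1, so 85^235 ≡ 293·180·74·80·274·85 ≡ 270 (mod 331)
R · y^e ≡ 257·270 = 69390 ≡ 211 (mod 331)

211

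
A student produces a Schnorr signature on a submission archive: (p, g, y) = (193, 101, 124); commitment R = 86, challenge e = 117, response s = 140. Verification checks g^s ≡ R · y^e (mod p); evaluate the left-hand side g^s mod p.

16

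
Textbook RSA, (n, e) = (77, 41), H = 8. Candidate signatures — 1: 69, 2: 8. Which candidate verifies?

Candidate 1: 69^2 = 4761 ≡ 64; 69^4 ≡ 64^2 = 4096 ≡ 15; 69^8 ≡ 15^2 = 225 ≡ 71; 69^16 ≡ 71^2 = 5041 ≡ 36; 69^32 ≡ 36^2 = 1296 ≡ 64; 41 = 32 + 8 + 1, so 69^41 ≡ 64·71·69 ≡ 69 (mod 77)
Candidate 2: 8^2 = 64; 8^4 ≡ 64^2 = 4096 ≡ 15; 8^8 ≡ 15^2 = 225 ≡ 71; 8^16 ≡ 71^2 = 5041 ≡ 36; 8^32 ≡ 36^2 = 1296 ≡ 64; 41 = 32 + 8 + 1, so 8^41 ≡ 64·71·8 ≡ 8 (mod 77)
  → matches H = 8

2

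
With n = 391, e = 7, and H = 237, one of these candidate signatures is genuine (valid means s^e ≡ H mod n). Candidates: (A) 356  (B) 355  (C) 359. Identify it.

A

Candidate A: Squares mod 391: 356^1≡356, 356^2≡52, 356^4≡358; 7 = 4 + 2 + 1, so 356^7 ≡ 358·52·356 ≡ 237 (mod 391)
  → matches H = 237
Candidate B: Squares mod 391: 355^1≡355, 355^2≡123, 355^4≡271; 7 = 4 + 2 + 1, so 355^7 ≡ 271·123·355 ≡ 382 (mod 391)
Candidate C: Squares mod 391: 359^1≡359, 359^2≡242, 359^4≡305; 7 = 4 + 2 + 1, so 359^7 ≡ 305·242·359 ≡ 111 (mod 391)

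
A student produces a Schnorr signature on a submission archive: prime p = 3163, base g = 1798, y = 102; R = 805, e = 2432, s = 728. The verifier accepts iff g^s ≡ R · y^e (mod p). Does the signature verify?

g^s mod p:
Squares mod 3163: 1798^1≡1798, 1798^2≡218, 1798^4≡79, 1798^8≡3078, 1798^16≡899, 1798^32≡1636, 1798^64≡598, 1798^128≡185, 1798^256≡2595, 1798^512≡3161
728 = 512 + 128 + 64 + 16 + 8, so 1798^728 ≡ 3161·185·598·899·3078 ≡ 462 (mod 3163)
R · y^e mod p:
Squares mod 3163: 102^1≡102, 102^2≡915, 102^4≡2193, 102^8≡1489, 102^16≡3021, 102^32≡1186, 102^64≡2224, 102^128≡2407, 102^256≡2196, 102^512≡2004, 102^1024≡2169, 102^2048≡1180
2432 = 2048 + 256 + 128, so 102^2432 ≡ 1180·2196·2407 ≡ 2696 (mod 3163)
805·2696 = 2170280 ≡ 462 (mod 3163)
462 ≡ 462 (mod 3163); signature holds.

verifies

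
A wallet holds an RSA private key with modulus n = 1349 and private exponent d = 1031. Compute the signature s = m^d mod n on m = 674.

757

m^2 ≡ 674^2 = 454276 ≡ 1012
m^4 ≡ 1012^2 = 1024144 ≡ 253
m^8 ≡ 253^2 = 64009 ≡ 606
m^16 ≡ 606^2 = 367236 ≡ 308
m^32 ≡ 308^2 = 94864 ≡ 434
m^64 ≡ 434^2 = 188356 ≡ 845
m^128 ≡ 845^2 = 714025 ≡ 404
m^256 ≡ 404^2 = 163216 ≡ 1336
m^512 ≡ 1336^2 = 1784896 ≡ 169
m^1024 ≡ 169^2 = 28561 ≡ 232
1031 = 1024 + 4 + 2 + 1, so m^1031 ≡ 232·253·1012·674 ≡ 757 (mod 1349)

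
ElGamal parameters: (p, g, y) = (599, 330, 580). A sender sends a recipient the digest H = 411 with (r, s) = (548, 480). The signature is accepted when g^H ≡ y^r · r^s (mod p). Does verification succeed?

fails

Left side g^H mod p:
Squares mod 599: 330^1≡330, 330^2≡481, 330^4≡147, 330^8≡45, 330^16≡228, 330^32≡470, 330^64≡468, 330^128≡389, 330^256≡373
411 = 256 + 128 + 16 + 8 + 2 + 1, so 330^411 ≡ 373·389·228·45·481·330 ≡ 395 (mod 599)
Right side y^r · r^s mod p:
Squares mod 599: 580^1≡580, 580^2≡361, 580^4≡338, 580^8≡434, 580^16≡270, 580^32≡421, 580^64≡536, 580^128≡375, 580^256≡459, 580^512≡432
548 = 512 + 32 + 4, so 580^548 ≡ 432·421·338 ≡ 361 (mod 599)
Squares mod 599: 548^1≡548, 548^2≡205, 548^4≡95, 548^8≡40, 548^16≡402, 548^32≡473, 548^64≡302, 548^128≡156, 548^256≡376
480 = 256 + 128 + 64 + 32, so 548^480 ≡ 376·156·302·473 ≡ 114 (mod 599)
361·114 = 41154 ≡ 422 (mod 599)
395 ≠ 422, so verification fails.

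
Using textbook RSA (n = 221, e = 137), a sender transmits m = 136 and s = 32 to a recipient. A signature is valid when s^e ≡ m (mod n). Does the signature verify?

does not verify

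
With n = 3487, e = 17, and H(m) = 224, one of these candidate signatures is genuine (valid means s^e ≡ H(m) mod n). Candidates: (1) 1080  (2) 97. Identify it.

2

Candidate 1: 1080^17 mod 3487 = 546
Candidate 2: 97^17 mod 3487 = 224
  → matches H(m) = 224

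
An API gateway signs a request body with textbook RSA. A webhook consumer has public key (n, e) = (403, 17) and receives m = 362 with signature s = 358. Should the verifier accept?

accept

Squares mod 403: s^1≡358, s^2≡10, s^4≡100, s^8≡328, s^16≡386
17 = 16 + 1, so s^17 ≡ 386·358 ≡ 362 (mod 403)
Since 362 equals the digest 362, verification succeeds.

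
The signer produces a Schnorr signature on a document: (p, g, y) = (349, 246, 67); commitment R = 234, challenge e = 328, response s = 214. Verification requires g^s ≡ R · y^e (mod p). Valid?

g^s mod p:
246^2 = 60516 ≡ 139
246^4 ≡ 139^2 = 19321 ≡ 126
246^8 ≡ 126^2 = 15876 ≡ 171
246^16 ≡ 171^2 = 29241 ≡ 274
246^32 ≡ 274^2 = 75076 ≡ 41
246^64 ≡ 41^2 = 1681 ≡ 285
246^128 ≡ 285^2 = 81225 ≡ 257
214 = 128 + 64 + 16 + 4 + 2, so 246^214 ≡ 257·285·274·126·139 ≡ 318 (mod 349)
R · y^e mod p:
67^2 = 4489 ≡ 301
67^4 ≡ 301^2 = 90601 ≡ 210
67^8 ≡ 210^2 = 44100 ≡ 126
67^16 ≡ 126^2 = 15876 ≡ 171
67^32 ≡ 171^2 = 29241 ≡ 274
67^64 ≡ 274^2 = 75076 ≡ 41
67^128 ≡ 41^2 = 1681 ≡ 285
67^256 ≡ 285^2 = 81225 ≡ 257
328 = 256 + 64 + 8, so 67^328 ≡ 257·41·126 ≡ 66 (mod 349)
234·66 = 15444 ≡ 88 (mod 349)
318 ≠ 88; the check fails.

no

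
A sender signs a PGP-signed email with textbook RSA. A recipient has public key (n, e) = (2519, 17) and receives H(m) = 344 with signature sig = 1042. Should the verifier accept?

sig^2 ≡ 1042^2 = 1085764 ≡ 75
sig^4 ≡ 75^2 = 5625 ≡ 587
sig^8 ≡ 587^2 = 344569 ≡ 1985
sig^16 ≡ 1985^2 = 3940225 ≡ 509
17 = 16 + 1, so sig^17 ≡ 509·1042 ≡ 1388 (mod 2519)
1388 ≠ 344, so verification fails.

reject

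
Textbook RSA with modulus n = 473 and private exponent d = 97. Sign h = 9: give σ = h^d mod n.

h^97 mod 473 = 15

15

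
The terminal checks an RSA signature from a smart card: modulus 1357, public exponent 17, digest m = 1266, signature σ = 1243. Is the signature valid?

valid

Squares mod 1357: σ^1≡1243, σ^2≡783, σ^4≡1082, σ^8≡990, σ^16≡346
17 = 16 + 1, so σ^17 ≡ 346·1243 ≡ 1266 (mod 1357)
Since 1266 equals the digest 1266, verification succeeds.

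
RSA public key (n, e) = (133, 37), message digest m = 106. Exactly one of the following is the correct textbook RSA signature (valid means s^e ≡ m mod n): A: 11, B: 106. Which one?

Candidate A: 11^37 mod 133 = 11
Candidate B: 106^37 mod 133 = 106
  → matches m = 106

B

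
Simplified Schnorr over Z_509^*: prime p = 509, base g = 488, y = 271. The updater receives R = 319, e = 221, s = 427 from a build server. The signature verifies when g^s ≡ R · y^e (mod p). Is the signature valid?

invalid

g^s mod p:
488^2 = 238144 ≡ 441
488^4 ≡ 441^2 = 194481 ≡ 43
488^8 ≡ 43^2 = 1849 ≡ 322
488^16 ≡ 322^2 = 103684 ≡ 357
488^32 ≡ 357^2 = 127449 ≡ 199
488^64 ≡ 199^2 = 39601 ≡ 408
488^128 ≡ 408^2 = 166464 ≡ 21
488^256 ≡ 21^2 = 441
427 = 256 + 128 + 32 + 8 + 2 + 1, so 488^427 ≡ 441·21·199·322·441·488 ≡ 154 (mod 509)
R · y^e mod p:
271^2 = 73441 ≡ 145
271^4 ≡ 145^2 = 21025 ≡ 156
271^8 ≡ 156^2 = 24336 ≡ 413
271^16 ≡ 413^2 = 170569 ≡ 54
271^32 ≡ 54^2 = 2916 ≡ 371
271^64 ≡ 371^2 = 137641 ≡ 211
271^128 ≡ 211^2 = 44521 ≡ 238
221 = 128 + 64 + 16 + 8 + 4 + 1, so 271^221 ≡ 238·211·54·413·156·271 ≡ 264 (mod 509)
319·264 = 84216 ≡ 231 (mod 509)
154 ≠ 231; the check fails.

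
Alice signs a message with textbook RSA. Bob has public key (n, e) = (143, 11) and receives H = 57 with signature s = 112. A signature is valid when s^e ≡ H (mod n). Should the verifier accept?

accept

s^2 ≡ 112^2 = 12544 ≡ 103
s^4 ≡ 103^2 = 10609 ≡ 27
s^8 ≡ 27^2 = 729 ≡ 14
11 = 8 + 2 + 1, so s^11 ≡ 14·103·112 ≡ 57 (mod 143)
Since 57 equals the digest 57, verification succeeds.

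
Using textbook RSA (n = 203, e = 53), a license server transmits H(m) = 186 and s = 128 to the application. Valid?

s^2 ≡ 128^2 = 16384 ≡ 144
s^4 ≡ 144^2 = 20736 ≡ 30
s^8 ≡ 30^2 = 900 ≡ 88
s^16 ≡ 88^2 = 7744 ≡ 30
s^32 ≡ 30^2 = 900 ≡ 88
53 = 32 + 16 + 4 + 1, so s^53 ≡ 88·30·30·128 ≡ 186 (mod 203)
s^53 mod 203 = 186 matches H(m).

yes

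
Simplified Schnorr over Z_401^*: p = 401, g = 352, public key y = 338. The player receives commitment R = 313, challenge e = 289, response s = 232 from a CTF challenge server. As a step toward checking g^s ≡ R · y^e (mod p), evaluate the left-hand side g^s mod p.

195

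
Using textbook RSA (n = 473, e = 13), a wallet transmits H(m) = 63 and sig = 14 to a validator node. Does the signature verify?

does not verify

sig^2 ≡ 14^2 = 196
sig^4 ≡ 196^2 = 38416 ≡ 103
sig^8 ≡ 103^2 = 10609 ≡ 203
13 = 8 + 4 + 1, so sig^13 ≡ 203·103·14 ≡ 412 (mod 473)
The recovered value 412 does not match the digest 63.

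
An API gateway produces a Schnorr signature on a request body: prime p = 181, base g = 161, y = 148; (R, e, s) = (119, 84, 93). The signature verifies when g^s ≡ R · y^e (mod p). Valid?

g^s mod p:
161^2 = 25921 ≡ 38
161^4 ≡ 38^2 = 1444 ≡ 177
161^8 ≡ 177^2 = 31329 ≡ 16
161^16 ≡ 16^2 = 256 ≡ 75
161^32 ≡ 75^2 = 5625 ≡ 14
161^64 ≡ 14^2 = 196 ≡ 15
93 = 64 + 16 + 8 + 4 + 1, so 161^93 ≡ 15·75·16·177·161 ≡ 145 (mod 181)
R · y^e mod p:
148^2 = 21904 ≡ 3
148^4 ≡ 3^2 = 9
148^8 ≡ 9^2 = 81
148^16 ≡ 81^2 = 6561 ≡ 45
148^32 ≡ 45^2 = 2025 ≡ 34
148^64 ≡ 34^2 = 1156 ≡ 70
84 = 64 + 16 + 4, so 148^84 ≡ 70·45·9 ≡ 114 (mod 181)
119·114 = 13566 ≡ 172 (mod 181)
145 ≠ 172; the check fails.

no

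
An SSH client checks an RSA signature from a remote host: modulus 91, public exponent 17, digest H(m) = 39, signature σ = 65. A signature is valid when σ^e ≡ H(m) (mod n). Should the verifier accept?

σ^2 ≡ 65^2 = 4225 ≡ 39
σ^4 ≡ 39^2 = 1521 ≡ 65
σ^8 ≡ 65^2 = 4225 ≡ 39
σ^16 ≡ 39^2 = 1521 ≡ 65
17 = 16 + 1, so σ^17 ≡ 65·65 ≡ 39 (mod 91)
Since 39 equals the digest 39, verification succeeds.

accept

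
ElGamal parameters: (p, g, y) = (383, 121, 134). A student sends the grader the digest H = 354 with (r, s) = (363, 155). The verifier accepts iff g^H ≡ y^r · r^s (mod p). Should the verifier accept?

accept

Left side g^H mod p:
121^2 = 14641 ≡ 87
121^4 ≡ 87^2 = 7569 ≡ 292
121^8 ≡ 292^2 = 85264 ≡ 238
121^16 ≡ 238^2 = 56644 ≡ 343
121^32 ≡ 343^2 = 117649 ≡ 68
121^64 ≡ 68^2 = 4624 ≡ 28
121^128 ≡ 28^2 = 784 ≡ 18
121^256 ≡ 18^2 = 324
354 = 256 + 64 + 32 + 2, so 121^354 ≡ 324·28·68·87 ≡ 162 (mod 383)
Right side y^r · r^s mod p:
134^2 = 17956 ≡ 338
134^4 ≡ 338^2 = 114244 ≡ 110
134^8 ≡ 110^2 = 12100 ≡ 227
134^16 ≡ 227^2 = 51529 ≡ 207
134^32 ≡ 207^2 = 42849 ≡ 336
134^64 ≡ 336^2 = 112896 ≡ 294
134^128 ≡ 294^2 = 86436 ≡ 261
134^256 ≡ 261^2 = 68121 ≡ 330
363 = 256 + 64 + 32 + 8 + 2 + 1, so 134^363 ≡ 330·294·336·227·338·134 ≡ 324 (mod 383)
363^2 = 131769 ≡ 17
363^4 ≡ 17^2 = 289
363^8 ≡ 289^2 = 83521 ≡ 27
363^16 ≡ 27^2 = 729 ≡ 346
363^32 ≡ 346^2 = 119716 ≡ 220
363^64 ≡ 220^2 = 48400 ≡ 142
363^128 ≡ 142^2 = 20164 ≡ 248
155 = 128 + 16 + 8 + 2 + 1, so 363^155 ≡ 248·346·27·17·363 ≡ 192 (mod 383)
324·192 = 62208 ≡ 162 (mod 383)
162 ≡ 162 (mod 383), so the signature is genuine.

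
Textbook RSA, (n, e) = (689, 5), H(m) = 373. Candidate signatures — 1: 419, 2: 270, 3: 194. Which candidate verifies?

Candidate 1: Squares mod 689: 419^1≡419, 419^2≡555, 419^4≡42; 5 = 4 + 1, so 419^5 ≡ 42·419 ≡ 373 (mod 689)
  → matches H(m) = 373
Candidate 2: Squares mod 689: 270^1≡270, 270^2≡555, 270^4≡42; 5 = 4 + 1, so 270^5 ≡ 42·270 ≡ 316 (mod 689)
Candidate 3: Squares mod 689: 194^1≡194, 194^2≡430, 194^4≡248; 5 = 4 + 1, so 194^5 ≡ 248·194 ≡ 571 (mod 689)

1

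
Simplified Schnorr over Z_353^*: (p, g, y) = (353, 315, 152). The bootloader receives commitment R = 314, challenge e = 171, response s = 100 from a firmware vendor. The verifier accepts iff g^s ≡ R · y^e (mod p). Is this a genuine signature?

g^s mod p:
Squares mod 353: 315^1≡315, 315^2≡32, 315^4≡318, 315^8≡166, 315^16≡22, 315^32≡131, 315^64≡217
100 = 64 + 32 + 4, so 315^100 ≡ 217·131·318 ≡ 162 (mod 353)
R · y^e mod p:
Squares mod 353: 152^1≡152, 152^2≡159, 152^4≡218, 152^8≡222, 152^16≡217, 152^32≡140, 152^64≡185, 152^128≡337
171 = 128 + 32 + 8 + 2 + 1, so 152^171 ≡ 337·140·222·159·152 ≡ 23 (mod 353)
314·23 = 7222 ≡ 162 (mod 353)
162 ≡ 162 (mod 353); signature holds.

genuine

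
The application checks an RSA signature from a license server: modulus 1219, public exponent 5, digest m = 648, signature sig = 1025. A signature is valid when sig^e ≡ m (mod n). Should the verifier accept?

accept

sig^2 ≡ 1025^2 = 1050625 ≡ 1066
sig^4 ≡ 1066^2 = 1136356 ≡ 248
5 = 4 + 1, so sig^5 ≡ 248·1025 ≡ 648 (mod 1219)
sig^5 mod 1219 = 648 matches m.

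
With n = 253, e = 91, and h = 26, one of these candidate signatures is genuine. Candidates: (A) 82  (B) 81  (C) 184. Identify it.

B

Candidate A: Squares mod 253: 82^1≡82, 82^2≡146, 82^4≡64, 82^8≡48, 82^16≡27, 82^32≡223, 82^64≡141; 91 = 64 + 16 + 8 + 2 + 1, so 82^91 ≡ 141·27·48·146·82 ≡ 104 (mod 253)
Candidate B: Squares mod 253: 81^1≡81, 81^2≡236, 81^4≡36, 81^8≡31, 81^16≡202, 81^32≡71, 81^64≡234; 91 = 64 + 16 + 8 + 2 + 1, so 81^91 ≡ 234·202·31·236·81 ≡ 26 (mod 253)
  → matches h = 26
Candidate C: Squares mod 253: 184^1≡184, 184^2≡207, 184^4≡92, 184^8≡115, 184^16≡69, 184^32≡207, 184^64≡92; 91 = 64 + 16 + 8 + 2 + 1, so 184^91 ≡ 92·69·115·207·184 ≡ 184 (mod 253)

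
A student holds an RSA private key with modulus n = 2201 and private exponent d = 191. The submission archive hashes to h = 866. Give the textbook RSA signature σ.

866

h^2 ≡ 866^2 = 749956 ≡ 1616
h^4 ≡ 1616^2 = 2611456 ≡ 1070
h^8 ≡ 1070^2 = 1144900 ≡ 380
h^16 ≡ 380^2 = 144400 ≡ 1335
h^32 ≡ 1335^2 = 1782225 ≡ 1616
h^64 ≡ 1616^2 = 2611456 ≡ 1070
h^128 ≡ 1070^2 = 1144900 ≡ 380
191 = 128 + 32 + 16 + 8 + 4 + 2 + 1, so h^191 ≡ 380·1616·1335·380·1070·1616·866 ≡ 866 (mod 2201)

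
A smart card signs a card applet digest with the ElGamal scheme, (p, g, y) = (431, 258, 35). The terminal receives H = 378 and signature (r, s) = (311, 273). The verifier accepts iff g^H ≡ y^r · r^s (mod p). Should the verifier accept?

accept

Left side g^H mod p:
Squares mod 431: 258^1≡258, 258^2≡190, 258^4≡327, 258^8≡41, 258^16≡388, 258^32≡125, 258^64≡109, 258^128≡244, 258^256≡58
378 = 256 + 64 + 32 + 16 + 8 + 2, so 258^378 ≡ 58·109·125·388·41·190 ≡ 123 (mod 431)
Right side y^r · r^s mod p:
Squares mod 431: 35^1≡35, 35^2≡363, 35^4≡314, 35^8≡328, 35^16≡265, 35^32≡403, 35^64≡353, 35^128≡50, 35^256≡345
311 = 256 + 32 + 16 + 4 + 2 + 1, so 35^311 ≡ 345·403·265·314·363·35 ≡ 402 (mod 431)
Squares mod 431: 311^1≡311, 311^2≡177, 311^4≡297, 311^8≡285, 311^16≡197, 311^32≡19, 311^64≡361, 311^128≡159, 311^256≡283
273 = 256 + 16 + 1, so 311^273 ≡ 283·197·311 ≡ 293 (mod 431)
402·293 = 117786 ≡ 123 (mod 431)
123 ≡ 123 (mod 431), so the signature is genuine.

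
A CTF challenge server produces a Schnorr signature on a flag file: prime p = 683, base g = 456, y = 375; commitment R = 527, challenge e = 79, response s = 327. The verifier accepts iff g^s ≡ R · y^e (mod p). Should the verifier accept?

g^s mod p:
Squares mod 683: 456^1≡456, 456^2≡304, 456^4≡211, 456^8≡126, 456^16≡167, 456^32≡569, 456^64≡19, 456^128≡361, 456^256≡551
327 = 256 + 64 + 4 + 2 + 1, so 456^327 ≡ 551·19·211·304·456 ≡ 673 (mod 683)
R · y^e mod p:
Squares mod 683: 375^1≡375, 375^2≡610, 375^4≡548, 375^8≡467, 375^16≡212, 375^32≡549, 375^64≡198
79 = 64 + 8 + 4 + 2 + 1, so 375^79 ≡ 198·467·548·610·375 ≡ 254 (mod 683)
527·254 = 133858 ≡ 673 (mod 683)
673 ≡ 673 (mod 683); signature holds.

accept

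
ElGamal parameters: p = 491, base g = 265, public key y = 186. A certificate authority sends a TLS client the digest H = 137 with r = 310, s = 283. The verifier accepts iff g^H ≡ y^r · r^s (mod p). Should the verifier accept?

accept

Left side g^H mod p:
265^2 = 70225 ≡ 12
265^4 ≡ 12^2 = 144
265^8 ≡ 144^2 = 20736 ≡ 114
265^16 ≡ 114^2 = 12996 ≡ 230
265^32 ≡ 230^2 = 52900 ≡ 363
265^64 ≡ 363^2 = 131769 ≡ 181
265^128 ≡ 181^2 = 32761 ≡ 355
137 = 128 + 8 + 1, so 265^137 ≡ 355·114·265 ≡ 128 (mod 491)
Right side y^r · r^s mod p:
186^2 = 34596 ≡ 226
186^4 ≡ 226^2 = 51076 ≡ 12
186^8 ≡ 12^2 = 144
186^16 ≡ 144^2 = 20736 ≡ 114
186^32 ≡ 114^2 = 12996 ≡ 230
186^64 ≡ 230^2 = 52900 ≡ 363
186^128 ≡ 363^2 = 131769 ≡ 181
186^256 ≡ 181^2 = 32761 ≡ 355
310 = 256 + 32 + 16 + 4 + 2, so 186^310 ≡ 355·230·114·12·226 ≡ 240 (mod 491)
310^2 = 96100 ≡ 355
310^4 ≡ 355^2 = 126025 ≡ 329
310^8 ≡ 329^2 = 108241 ≡ 221
310^16 ≡ 221^2 = 48841 ≡ 232
310^32 ≡ 232^2 = 53824 ≡ 305
310^64 ≡ 305^2 = 93025 ≡ 226
310^128 ≡ 226^2 = 51076 ≡ 12
310^256 ≡ 12^2 = 144
283 = 256 + 16 + 8 + 2 + 1, so 310^283 ≡ 144·232·221·355·310 ≡ 66 (mod 491)
240·66 = 15840 ≡ 128 (mod 491)
128 ≡ 128 (mod 491), so the signature is genuine.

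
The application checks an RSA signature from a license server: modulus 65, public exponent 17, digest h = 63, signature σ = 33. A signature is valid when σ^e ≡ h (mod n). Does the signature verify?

verifies

Squares mod 65: σ^1≡33, σ^2≡49, σ^4≡61, σ^8≡16, σ^16≡61
17 = 16 + 1, so σ^17 ≡ 61·33 ≡ 63 (mod 65)
σ^17 mod 65 = 63 matches h.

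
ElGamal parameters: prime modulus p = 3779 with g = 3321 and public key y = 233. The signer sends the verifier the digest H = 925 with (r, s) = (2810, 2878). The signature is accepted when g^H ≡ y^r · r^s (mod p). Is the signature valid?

invalid

Left side g^H mod p:
Squares mod 3779: 3321^1≡3321, 3321^2≡1919, 3321^4≡1815, 3321^8≡2716, 3321^16≡48, 3321^32≡2304, 3321^64≡2700, 3321^128≡309, 3321^256≡1006, 3321^512≡3043
925 = 512 + 256 + 128 + 16 + 8 + 4 + 1, so 3321^925 ≡ 3043·1006·309·48·2716·1815·3321 ≡ 641 (mod 3779)
Right side y^r · r^s mod p:
Squares mod 3779: 233^1≡233, 233^2≡1383, 233^4≡515, 233^8≡695, 233^16≡3092, 233^32≡3373, 233^64≡2339, 233^128≡2708, 233^256≡2004, 233^512≡2718, 233^1024≡3358, 233^2048≡3407
2810 = 2048 + 512 + 128 + 64 + 32 + 16 + 8 + 2, so 233^2810 ≡ 3407·2718·2708·2339·3373·3092·695·1383 ≡ 3161 (mod 3779)
Squares mod 3779: 2810^1≡2810, 2810^2≡1769, 2810^4≡349, 2810^8≡873, 2810^16≡2550, 2810^32≡2620, 2810^64≡1736, 2810^128≡1833, 2810^256≡358, 2810^512≡3457, 2810^1024≡1651, 2810^2048≡1142
2878 = 2048 + 512 + 256 + 32 + 16 + 8 + 4 + 2, so 2810^2878 ≡ 1142·3457·358·2620·2550·873·349·1769 ≡ 1305 (mod 3779)
3161·1305 = 4125105 ≡ 2216 (mod 3779)
641 ≠ 2216, so verification fails.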